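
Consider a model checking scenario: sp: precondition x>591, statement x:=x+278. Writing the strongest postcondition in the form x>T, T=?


Formula: sp(P, x:=E) = exists old_x. (x = E[old_x/x]) AND P[old_x/x] (old_x is the value of x before the assignment; eliminate old_x by solving x = E[old_x/x] for old_x)
Step 1: Precondition P: x>591, i.e. old_x > 591
Step 2: Assignment gives x = old_x + 278, so old_x = x - 278
Step 3: Substitute into P: x - 278 > 591
Step 4: Simplify: x > 591+278 = 869

869


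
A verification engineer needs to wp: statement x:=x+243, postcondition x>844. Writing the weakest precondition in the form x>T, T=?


Formula: wp(x:=E, P) = P[E/x] (substitute E for x in postcondition)
Step 1: Postcondition: x>844
Step 2: Substitute x+243 for x: x+243>844
Step 3: Solve for x: x > 844-243 = 601

601


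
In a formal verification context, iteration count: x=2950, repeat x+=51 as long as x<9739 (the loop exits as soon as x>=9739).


Step 1: x goes from 2950 toward 9739 by 51; the body runs while x<9739, so iterations = ceil((bound-start)/step)
Step 2: Distance=6789
Step 3: ceil(6789/51)=134

134


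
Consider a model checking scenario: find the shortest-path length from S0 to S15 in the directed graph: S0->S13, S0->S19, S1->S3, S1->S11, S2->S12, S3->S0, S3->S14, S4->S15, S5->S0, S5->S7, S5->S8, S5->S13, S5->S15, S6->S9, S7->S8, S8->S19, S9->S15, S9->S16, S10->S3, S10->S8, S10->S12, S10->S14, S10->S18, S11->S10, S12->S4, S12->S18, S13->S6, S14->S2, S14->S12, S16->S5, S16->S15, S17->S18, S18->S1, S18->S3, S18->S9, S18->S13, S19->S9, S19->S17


BFS layer-by-layer from S0:
  dist 0: {S0}
  dist 1: {S13, S19}
  dist 2: {S6, S9, S17}
  dist 3: {S15, S16, S18}
  -> S15 reached at distance 3
Shortest path length = 3

3


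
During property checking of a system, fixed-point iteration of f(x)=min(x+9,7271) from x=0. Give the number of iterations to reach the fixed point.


Step 1: x=0, cap=7271, increment=9
Step 2: x grows by 9 each step until capped at 7271; fixed point is x=7271
Step 3: iterations = ceil(7271/9) = 808

808


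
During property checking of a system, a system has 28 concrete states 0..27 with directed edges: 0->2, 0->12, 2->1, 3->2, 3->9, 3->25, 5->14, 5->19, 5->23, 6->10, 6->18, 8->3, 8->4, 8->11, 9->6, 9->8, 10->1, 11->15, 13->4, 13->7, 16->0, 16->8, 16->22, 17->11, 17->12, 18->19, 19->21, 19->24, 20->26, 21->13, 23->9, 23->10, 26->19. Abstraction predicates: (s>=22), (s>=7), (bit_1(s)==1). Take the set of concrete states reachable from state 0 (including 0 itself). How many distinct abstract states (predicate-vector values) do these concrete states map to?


BFS from 0:
Concrete reachable: {0, 1, 2, 12}
Abstract via predicates (s>=22), (s>=7), (bit_1(s)==1):
  (0,0,0) <- {0, 1}
  (0,0,1) <- {2}
  (0,1,0) <- {12}
Distinct abstract states = 3

3


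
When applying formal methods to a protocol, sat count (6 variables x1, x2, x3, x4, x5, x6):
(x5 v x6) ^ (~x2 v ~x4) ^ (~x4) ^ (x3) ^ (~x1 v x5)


CNF with 5 clauses over 6 vars (64 assignments).
An assignment satisfies CNF iff every clause has >=1 true literal.
Check each row (bits = x1,x2,x3,x4,x5,x6; clause T/F shown):
  row 0 [000000]: clauses=FTTFT -> 0
  row 1 [000001]: clauses=TTTFT -> 0
  row 2 [000010]: clauses=TTTFT -> 0
  row 3 [000011]: clauses=TTTFT -> 0
  row 4 [000100]: clauses=FTFFT -> 0
  (every remaining row is evaluated the same way; all 64 results are listed next)
Full result column, 8 rows per line (x1,x2,x3 fixed per line; x4,x5,x6 runs 000..111 left to right):
  rows 0-7 [x1,x2,x3=000]: 00000000  (ones: 0)
  rows 8-15 [x1,x2,x3=001]: 01110000  (ones: 3)
  rows 16-23 [x1,x2,x3=010]: 00000000  (ones: 0)
  rows 24-31 [x1,x2,x3=011]: 01110000  (ones: 3)
  rows 32-39 [x1,x2,x3=100]: 00000000  (ones: 0)
  rows 40-47 [x1,x2,x3=101]: 00110000  (ones: 2)
  rows 48-55 [x1,x2,x3=110]: 00000000  (ones: 0)
  rows 56-63 [x1,x2,x3=111]: 00110000  (ones: 2)
Satisfying assignments = 0+3+0+3+0+2+0+2 = 10

10


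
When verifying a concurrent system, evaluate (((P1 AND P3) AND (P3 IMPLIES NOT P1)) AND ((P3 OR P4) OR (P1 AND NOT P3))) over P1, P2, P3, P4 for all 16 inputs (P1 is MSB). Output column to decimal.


Formula: (((P1 AND P3) AND (P3 IMPLIES NOT P1)) AND ((P3 OR P4) OR (P1 AND NOT P3))) over P1, P2, P3, P4 (16 rows)
Evaluate each row (bits = P1,P2,P3,P4, MSB first):
  row 0 [0000]: (((0 AND 0) AND (0 IMPLIES NOT 0)) AND ((0 OR 0) OR (0 AND NOT 0))) -> 0
  row 1 [0001]: (((0 AND 0) AND (0 IMPLIES NOT 0)) AND ((0 OR 1) OR (0 AND NOT 0))) -> 0
  row 2 [0010]: (((0 AND 1) AND (1 IMPLIES NOT 0)) AND ((1 OR 0) OR (0 AND NOT 1))) -> 0
  row 3 [0011]: (((0 AND 1) AND (1 IMPLIES NOT 0)) AND ((1 OR 1) OR (0 AND NOT 1))) -> 0
  row 4 [0100]: (((0 AND 0) AND (0 IMPLIES NOT 0)) AND ((0 OR 0) OR (0 AND NOT 0))) -> 0
  row 5 [0101]: (((0 AND 0) AND (0 IMPLIES NOT 0)) AND ((0 OR 1) OR (0 AND NOT 0))) -> 0
  row 6 [0110]: (((0 AND 1) AND (1 IMPLIES NOT 0)) AND ((1 OR 0) OR (0 AND NOT 1))) -> 0
  row 7 [0111]: (((0 AND 1) AND (1 IMPLIES NOT 0)) AND ((1 OR 1) OR (0 AND NOT 1))) -> 0
  row 8 [1000]: (((1 AND 0) AND (0 IMPLIES NOT 1)) AND ((0 OR 0) OR (1 AND NOT 0))) -> 0
  row 9 [1001]: (((1 AND 0) AND (0 IMPLIES NOT 1)) AND ((0 OR 1) OR (1 AND NOT 0))) -> 0
  row 10 [1010]: (((1 AND 1) AND (1 IMPLIES NOT 1)) AND ((1 OR 0) OR (1 AND NOT 1))) -> 0
  row 11 [1011]: (((1 AND 1) AND (1 IMPLIES NOT 1)) AND ((1 OR 1) OR (1 AND NOT 1))) -> 0
  row 12 [1100]: (((1 AND 0) AND (0 IMPLIES NOT 1)) AND ((0 OR 0) OR (1 AND NOT 0))) -> 0
  row 13 [1101]: (((1 AND 0) AND (0 IMPLIES NOT 1)) AND ((0 OR 1) OR (1 AND NOT 0))) -> 0
  row 14 [1110]: (((1 AND 1) AND (1 IMPLIES NOT 1)) AND ((1 OR 0) OR (1 AND NOT 1))) -> 0
  row 15 [1111]: (((1 AND 1) AND (1 IMPLIES NOT 1)) AND ((1 OR 1) OR (1 AND NOT 1))) -> 0
Full result column, 4 rows per line (P1,P2 fixed per line; P3,P4 runs 00..11 left to right):
  rows 0-3 [P1,P2=00]: 0000  = hex 0
  rows 4-7 [P1,P2=01]: 0000  = hex 0
  rows 8-11 [P1,P2=10]: 0000  = hex 0
  rows 12-15 [P1,P2=11]: 0000  = hex 0
Output column (row 0 .. row 15) = 0000000000000000
Output column grouped in 4s = 0000 0000 0000 0000 = 0x0000
Convert to decimal digit by digit (value = value*16 + digit):
  0 -> 0
  0*16 + 0 = 0
  0*16 + 0 = 0
  0*16 + 0 = 0
Decimal = 0

0


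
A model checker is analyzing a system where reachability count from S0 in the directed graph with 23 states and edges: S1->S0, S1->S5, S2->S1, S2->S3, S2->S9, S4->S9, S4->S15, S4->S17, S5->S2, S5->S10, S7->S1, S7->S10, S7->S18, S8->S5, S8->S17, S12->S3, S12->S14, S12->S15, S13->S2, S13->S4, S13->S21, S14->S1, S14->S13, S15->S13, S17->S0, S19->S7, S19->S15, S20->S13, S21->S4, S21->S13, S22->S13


BFS from S0:
  layer 0: {S0}
Reachable set: {S0}
Count = 1

1


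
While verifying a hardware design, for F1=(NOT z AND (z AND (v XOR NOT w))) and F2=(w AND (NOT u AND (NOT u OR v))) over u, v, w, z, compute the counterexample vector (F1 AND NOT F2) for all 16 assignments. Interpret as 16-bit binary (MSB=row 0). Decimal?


F1 = (NOT z AND (z AND (v XOR NOT w)))
F2 = (w AND (NOT u AND (NOT u OR v)))
Counterexample to F1=>F2 is where F1=1 and F2=0.
Evaluate each row (bits = u,v,w,z, MSB first):
  row 0 [0000]: F1=0 F2=0 -> F1&~F2 -> 0
  row 1 [0001]: F1=0 F2=0 -> F1&~F2 -> 0
  row 2 [0010]: F1=0 F2=1 -> F1&~F2 -> 0
  row 3 [0011]: F1=0 F2=1 -> F1&~F2 -> 0
  row 4 [0100]: F1=0 F2=0 -> F1&~F2 -> 0
  row 5 [0101]: F1=0 F2=0 -> F1&~F2 -> 0
  row 6 [0110]: F1=0 F2=1 -> F1&~F2 -> 0
  row 7 [0111]: F1=0 F2=1 -> F1&~F2 -> 0
  row 8 [1000]: F1=0 F2=0 -> F1&~F2 -> 0
  row 9 [1001]: F1=0 F2=0 -> F1&~F2 -> 0
  row 10 [1010]: F1=0 F2=0 -> F1&~F2 -> 0
  row 11 [1011]: F1=0 F2=0 -> F1&~F2 -> 0
  row 12 [1100]: F1=0 F2=0 -> F1&~F2 -> 0
  row 13 [1101]: F1=0 F2=0 -> F1&~F2 -> 0
  row 14 [1110]: F1=0 F2=0 -> F1&~F2 -> 0
  row 15 [1111]: F1=0 F2=0 -> F1&~F2 -> 0
Full result column, 4 rows per line (u,v fixed per line; w,z runs 00..11 left to right):
  rows 0-3 [u,v=00]: 0000  = hex 0
  rows 4-7 [u,v=01]: 0000  = hex 0
  rows 8-11 [u,v=10]: 0000  = hex 0
  rows 12-15 [u,v=11]: 0000  = hex 0
Counterexample vector (row 0 .. row 15) = 0000000000000000
Output column grouped in 4s = 0000 0000 0000 0000 = 0x0000
Convert to decimal digit by digit (value = value*16 + digit):
  0 -> 0
  0*16 + 0 = 0
  0*16 + 0 = 0
  0*16 + 0 = 0
Decimal = 0

0


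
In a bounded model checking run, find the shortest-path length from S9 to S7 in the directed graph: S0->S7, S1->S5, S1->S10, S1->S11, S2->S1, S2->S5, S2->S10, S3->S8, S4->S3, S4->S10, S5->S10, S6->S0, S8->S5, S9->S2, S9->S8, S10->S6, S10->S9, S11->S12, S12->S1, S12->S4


BFS layer-by-layer from S9:
  dist 0: {S9}
  dist 1: {S2, S8}
  dist 2: {S1, S5, S10}
  dist 3: {S6, S11}
  dist 4: {S0, S12}
  dist 5: {S4, S7}
  -> S7 reached at distance 5
Shortest path length = 5

5


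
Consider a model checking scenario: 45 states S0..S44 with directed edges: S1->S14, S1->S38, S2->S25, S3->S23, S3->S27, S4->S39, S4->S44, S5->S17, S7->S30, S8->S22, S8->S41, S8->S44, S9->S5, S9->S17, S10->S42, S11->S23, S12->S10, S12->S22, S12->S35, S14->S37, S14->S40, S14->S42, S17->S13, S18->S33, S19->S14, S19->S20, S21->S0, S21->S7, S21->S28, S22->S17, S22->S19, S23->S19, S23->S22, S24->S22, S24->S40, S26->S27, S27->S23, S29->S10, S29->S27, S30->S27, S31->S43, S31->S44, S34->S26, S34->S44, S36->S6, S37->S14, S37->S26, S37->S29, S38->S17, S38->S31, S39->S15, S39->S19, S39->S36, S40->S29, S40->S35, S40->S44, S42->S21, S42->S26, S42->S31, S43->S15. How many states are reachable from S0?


BFS from S0:
  layer 0: {S0}
Reachable set: {S0}
Count = 1

1


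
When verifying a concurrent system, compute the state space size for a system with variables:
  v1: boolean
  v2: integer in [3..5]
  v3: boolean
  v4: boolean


State space = product of domain sizes of all variables.
Domain sizes:
  v1 (boolean): 2
  v2 (integer in [3..5]): 3
  v3 (boolean): 2
  v4 (boolean): 2
Product = 2 * 3 * 2 * 2 = 24

24


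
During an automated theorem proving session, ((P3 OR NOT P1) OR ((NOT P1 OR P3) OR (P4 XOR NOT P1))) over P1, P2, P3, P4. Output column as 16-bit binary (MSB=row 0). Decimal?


Formula: ((P3 OR NOT P1) OR ((NOT P1 OR P3) OR (P4 XOR NOT P1))) over P1, P2, P3, P4 (16 rows)
Evaluate each row (bits = P1,P2,P3,P4, MSB first):
  row 0 [0000]: ((0 OR NOT 0) OR ((NOT 0 OR 0) OR (0 XOR NOT 0))) -> 1
  row 1 [0001]: ((0 OR NOT 0) OR ((NOT 0 OR 0) OR (1 XOR NOT 0))) -> 1
  row 2 [0010]: ((1 OR NOT 0) OR ((NOT 0 OR 1) OR (0 XOR NOT 0))) -> 1
  row 3 [0011]: ((1 OR NOT 0) OR ((NOT 0 OR 1) OR (1 XOR NOT 0))) -> 1
  row 4 [0100]: ((0 OR NOT 0) OR ((NOT 0 OR 0) OR (0 XOR NOT 0))) -> 1
  row 5 [0101]: ((0 OR NOT 0) OR ((NOT 0 OR 0) OR (1 XOR NOT 0))) -> 1
  row 6 [0110]: ((1 OR NOT 0) OR ((NOT 0 OR 1) OR (0 XOR NOT 0))) -> 1
  row 7 [0111]: ((1 OR NOT 0) OR ((NOT 0 OR 1) OR (1 XOR NOT 0))) -> 1
  row 8 [1000]: ((0 OR NOT 1) OR ((NOT 1 OR 0) OR (0 XOR NOT 1))) -> 0
  row 9 [1001]: ((0 OR NOT 1) OR ((NOT 1 OR 0) OR (1 XOR NOT 1))) -> 1
  row 10 [1010]: ((1 OR NOT 1) OR ((NOT 1 OR 1) OR (0 XOR NOT 1))) -> 1
  row 11 [1011]: ((1 OR NOT 1) OR ((NOT 1 OR 1) OR (1 XOR NOT 1))) -> 1
  row 12 [1100]: ((0 OR NOT 1) OR ((NOT 1 OR 0) OR (0 XOR NOT 1))) -> 0
  row 13 [1101]: ((0 OR NOT 1) OR ((NOT 1 OR 0) OR (1 XOR NOT 1))) -> 1
  row 14 [1110]: ((1 OR NOT 1) OR ((NOT 1 OR 1) OR (0 XOR NOT 1))) -> 1
  row 15 [1111]: ((1 OR NOT 1) OR ((NOT 1 OR 1) OR (1 XOR NOT 1))) -> 1
Full result column, 4 rows per line (P1,P2 fixed per line; P3,P4 runs 00..11 left to right):
  rows 0-3 [P1,P2=00]: 1111  = hex F
  rows 4-7 [P1,P2=01]: 1111  = hex F
  rows 8-11 [P1,P2=10]: 0111  = hex 7
  rows 12-15 [P1,P2=11]: 0111  = hex 7
Output column (row 0 .. row 15) = 1111111101110111
Output column grouped in 4s = 1111 1111 0111 0111 = 0xFF77
Convert to decimal digit by digit (value = value*16 + digit):
  F -> 15
  15*16 + 15 (F) = 255
  255*16 + 7 = 4087
  4087*16 + 7 = 65399
Decimal = 65399

65399


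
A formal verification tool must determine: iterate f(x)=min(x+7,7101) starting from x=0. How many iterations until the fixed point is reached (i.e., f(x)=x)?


Step 1: x=0, cap=7101, increment=7
Step 2: x grows by 7 each step until capped at 7101; fixed point is x=7101
Step 3: iterations = ceil(7101/7) = 1015

1015


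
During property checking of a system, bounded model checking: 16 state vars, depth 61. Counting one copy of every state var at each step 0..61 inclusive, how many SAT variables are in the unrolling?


BMC unrolls to depth k, creating one copy of each state var for steps 0..k.
Step count = 61 + 1 = 62 (steps 0 through 61)
Vars per step = 16
Total = 16 * 62 = 992

992


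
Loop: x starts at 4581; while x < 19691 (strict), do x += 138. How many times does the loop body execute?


Step 1: x goes from 4581 toward 19691 by 138; the body runs while x<19691, so iterations = ceil((bound-start)/step)
Step 2: Distance=15110
Step 3: ceil(15110/138)=110

110


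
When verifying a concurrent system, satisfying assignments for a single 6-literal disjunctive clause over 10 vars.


Step 1: Total=2^10=1024
Step 2: Unsat when all 6 false: 2^4=16
Step 3: Sat=1024-16=1008

1008


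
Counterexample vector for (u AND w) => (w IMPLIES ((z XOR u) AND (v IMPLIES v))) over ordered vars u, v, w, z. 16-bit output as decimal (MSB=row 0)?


F1 = (u AND w)
F2 = (w IMPLIES ((z XOR u) AND (v IMPLIES v)))
Counterexample to F1=>F2 is where F1=1 and F2=0.
Evaluate each row (bits = u,v,w,z, MSB first):
  row 0 [0000]: F1=0 F2=1 -> F1&~F2 -> 0
  row 1 [0001]: F1=0 F2=1 -> F1&~F2 -> 0
  row 2 [0010]: F1=0 F2=0 -> F1&~F2 -> 0
  row 3 [0011]: F1=0 F2=1 -> F1&~F2 -> 0
  row 4 [0100]: F1=0 F2=1 -> F1&~F2 -> 0
  row 5 [0101]: F1=0 F2=1 -> F1&~F2 -> 0
  row 6 [0110]: F1=0 F2=0 -> F1&~F2 -> 0
  row 7 [0111]: F1=0 F2=1 -> F1&~F2 -> 0
  row 8 [1000]: F1=0 F2=1 -> F1&~F2 -> 0
  row 9 [1001]: F1=0 F2=1 -> F1&~F2 -> 0
  row 10 [1010]: F1=1 F2=1 -> F1&~F2 -> 0
  row 11 [1011]: F1=1 F2=0 -> F1&~F2 -> 1
  row 12 [1100]: F1=0 F2=1 -> F1&~F2 -> 0
  row 13 [1101]: F1=0 F2=1 -> F1&~F2 -> 0
  row 14 [1110]: F1=1 F2=1 -> F1&~F2 -> 0
  row 15 [1111]: F1=1 F2=0 -> F1&~F2 -> 1
Full result column, 4 rows per line (u,v fixed per line; w,z runs 00..11 left to right):
  rows 0-3 [u,v=00]: 0000  = hex 0
  rows 4-7 [u,v=01]: 0000  = hex 0
  rows 8-11 [u,v=10]: 0001  = hex 1
  rows 12-15 [u,v=11]: 0001  = hex 1
Counterexample vector (row 0 .. row 15) = 0000000000010001
Output column grouped in 4s = 0000 0000 0001 0001 = 0x0011
Convert to decimal digit by digit (value = value*16 + digit):
  0 -> 0
  0*16 + 0 = 0
  0*16 + 1 = 1
  1*16 + 1 = 17
Decimal = 17

17


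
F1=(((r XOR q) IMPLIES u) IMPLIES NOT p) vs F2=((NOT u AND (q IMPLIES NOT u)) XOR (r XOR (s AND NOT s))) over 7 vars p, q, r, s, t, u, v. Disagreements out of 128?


F1 = (((r XOR q) IMPLIES u) IMPLIES NOT p)
F2 = ((NOT u AND (q IMPLIES NOT u)) XOR (r XOR (s AND NOT s)))
Evaluate both on each of 128 rows (bits = p,q,r,s,t,u,v):
  row 0 [0000000]: F1=1 F2=1 -> 0
  row 1 [0000001]: F1=1 F2=1 -> 0
  row 2 [0000010]: F1=1 F2=0 (differ) -> 1
  row 3 [0000011]: F1=1 F2=0 (differ) -> 1
  row 4 [0000100]: F1=1 F2=1 -> 0
  (every remaining row is evaluated the same way; all 128 results are listed next)
Full result column, 8 rows per line (p,q,r,s fixed per line; t,u,v runs 000..111 left to right):
  rows 0-7 [p,q,r,s=0000]: 00110011  (ones: 4)
  rows 8-15 [p,q,r,s=0001]: 00110011  (ones: 4)
  rows 16-23 [p,q,r,s=0010]: 11001100  (ones: 4)
  rows 24-31 [p,q,r,s=0011]: 11001100  (ones: 4)
  rows 32-39 [p,q,r,s=0100]: 00110011  (ones: 4)
  rows 40-47 [p,q,r,s=0101]: 00110011  (ones: 4)
  rows 48-55 [p,q,r,s=0110]: 11001100  (ones: 4)
  rows 56-63 [p,q,r,s=0111]: 11001100  (ones: 4)
  rows 64-71 [p,q,r,s=1000]: 11001100  (ones: 4)
  rows 72-79 [p,q,r,s=1001]: 11001100  (ones: 4)
  rows 80-87 [p,q,r,s=1010]: 11111111  (ones: 8)
  rows 88-95 [p,q,r,s=1011]: 11111111  (ones: 8)
  rows 96-103 [p,q,r,s=1100]: 00000000  (ones: 0)
  rows 104-111 [p,q,r,s=1101]: 00000000  (ones: 0)
  rows 112-119 [p,q,r,s=1110]: 00110011  (ones: 4)
  rows 120-127 [p,q,r,s=1111]: 00110011  (ones: 4)
Disagreements = 4+4+4+4+4+4+4+4+4+4+8+8+0+0+4+4 = 64

64


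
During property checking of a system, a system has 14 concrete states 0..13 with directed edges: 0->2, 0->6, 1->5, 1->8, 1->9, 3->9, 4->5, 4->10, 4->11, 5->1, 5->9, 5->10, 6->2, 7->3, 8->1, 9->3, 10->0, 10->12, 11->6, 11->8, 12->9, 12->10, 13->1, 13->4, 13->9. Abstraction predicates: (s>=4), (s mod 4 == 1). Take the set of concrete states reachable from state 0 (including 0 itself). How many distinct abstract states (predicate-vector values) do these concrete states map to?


BFS from 0:
Concrete reachable: {0, 2, 6}
Abstract via predicates (s>=4), (s mod 4 == 1):
  (0,0) <- {0, 2}
  (1,0) <- {6}
Distinct abstract states = 2

2


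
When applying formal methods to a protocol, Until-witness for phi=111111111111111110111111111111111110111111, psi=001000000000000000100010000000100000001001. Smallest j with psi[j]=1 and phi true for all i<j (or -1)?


(phi U psi) at 0: need smallest j with psi[j]=1 and phi[i]=1 for all i in [0,j).
Scan from step 0:
  step 0: phi=1, psi=0 -> continue
  step 1: phi=1, psi=0 -> continue
  step 2: psi=1 and phi held for [0,2) -> witness found
Witness step = 2

2


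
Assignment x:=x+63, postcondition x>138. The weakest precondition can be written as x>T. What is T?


Formula: wp(x:=E, P) = P[E/x] (substitute E for x in postcondition)
Step 1: Postcondition: x>138
Step 2: Substitute x+63 for x: x+63>138
Step 3: Solve for x: x > 138-63 = 75

75


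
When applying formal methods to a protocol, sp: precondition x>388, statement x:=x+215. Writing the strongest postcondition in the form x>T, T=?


Formula: sp(P, x:=E) = exists old_x. (x = E[old_x/x]) AND P[old_x/x] (old_x is the value of x before the assignment; eliminate old_x by solving x = E[old_x/x] for old_x)
Step 1: Precondition P: x>388, i.e. old_x > 388
Step 2: Assignment gives x = old_x + 215, so old_x = x - 215
Step 3: Substitute into P: x - 215 > 388
Step 4: Simplify: x > 388+215 = 603

603


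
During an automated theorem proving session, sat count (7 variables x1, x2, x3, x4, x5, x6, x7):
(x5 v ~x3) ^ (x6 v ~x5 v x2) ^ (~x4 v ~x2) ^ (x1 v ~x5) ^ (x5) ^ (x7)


CNF with 6 clauses over 7 vars (128 assignments).
An assignment satisfies CNF iff every clause has >=1 true literal.
Check each row (bits = x1,x2,x3,x4,x5,x6,x7; clause T/F shown):
  row 0 [0000000]: clauses=TTTTFF -> 0
  row 1 [0000001]: clauses=TTTTFT -> 0
  row 2 [0000010]: clauses=TTTTFF -> 0
  row 3 [0000011]: clauses=TTTTFT -> 0
  row 4 [0000100]: clauses=TFTFTF -> 0
  (every remaining row is evaluated the same way; all 128 results are listed next)
Full result column, 8 rows per line (x1,x2,x3,x4 fixed per line; x5,x6,x7 runs 000..111 left to right):
  rows 0-7 [x1,x2,x3,x4=0000]: 00000000  (ones: 0)
  rows 8-15 [x1,x2,x3,x4=0001]: 00000000  (ones: 0)
  rows 16-23 [x1,x2,x3,x4=0010]: 00000000  (ones: 0)
  rows 24-31 [x1,x2,x3,x4=0011]: 00000000  (ones: 0)
  rows 32-39 [x1,x2,x3,x4=0100]: 00000000  (ones: 0)
  rows 40-47 [x1,x2,x3,x4=0101]: 00000000  (ones: 0)
  rows 48-55 [x1,x2,x3,x4=0110]: 00000000  (ones: 0)
  rows 56-63 [x1,x2,x3,x4=0111]: 00000000  (ones: 0)
  rows 64-71 [x1,x2,x3,x4=1000]: 00000001  (ones: 1)
  rows 72-79 [x1,x2,x3,x4=1001]: 00000001  (ones: 1)
  rows 80-87 [x1,x2,x3,x4=1010]: 00000001  (ones: 1)
  rows 88-95 [x1,x2,x3,x4=1011]: 00000001  (ones: 1)
  rows 96-103 [x1,x2,x3,x4=1100]: 00000101  (ones: 2)
  rows 104-111 [x1,x2,x3,x4=1101]: 00000000  (ones: 0)
  rows 112-119 [x1,x2,x3,x4=1110]: 00000101  (ones: 2)
  rows 120-127 [x1,x2,x3,x4=1111]: 00000000  (ones: 0)
Satisfying assignments = 0+0+0+0+0+0+0+0+1+1+1+1+2+0+2+0 = 8

8


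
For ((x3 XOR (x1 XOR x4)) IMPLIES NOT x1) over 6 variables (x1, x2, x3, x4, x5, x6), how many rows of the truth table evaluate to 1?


Formula: ((x3 XOR (x1 XOR x4)) IMPLIES NOT x1) over 6 vars (64 rows)
Evaluate each row (x1, x2, x3, x4, x5, x6 as bits, MSB first):
  row 0 [000000]: ((0 XOR (0 XOR 0)) IMPLIES NOT 0) -> 1
  row 1 [000001]: ((0 XOR (0 XOR 0)) IMPLIES NOT 0) -> 1
  row 2 [000010]: ((0 XOR (0 XOR 0)) IMPLIES NOT 0) -> 1
  row 3 [000011]: ((0 XOR (0 XOR 0)) IMPLIES NOT 0) -> 1
  row 4 [000100]: ((0 XOR (0 XOR 1)) IMPLIES NOT 0) -> 1
  (every remaining row is evaluated the same way; all 64 results are listed next)
Full result column, 8 rows per line (x1,x2,x3 fixed per line; x4,x5,x6 runs 000..111 left to right):
  rows 0-7 [x1,x2,x3=000]: 11111111  (ones: 8)
  rows 8-15 [x1,x2,x3=001]: 11111111  (ones: 8)
  rows 16-23 [x1,x2,x3=010]: 11111111  (ones: 8)
  rows 24-31 [x1,x2,x3=011]: 11111111  (ones: 8)
  rows 32-39 [x1,x2,x3=100]: 00001111  (ones: 4)
  rows 40-47 [x1,x2,x3=101]: 11110000  (ones: 4)
  rows 48-55 [x1,x2,x3=110]: 00001111  (ones: 4)
  rows 56-63 [x1,x2,x3=111]: 11110000  (ones: 4)
Count of 1-rows = 8+8+8+8+4+4+4+4 = 48

48


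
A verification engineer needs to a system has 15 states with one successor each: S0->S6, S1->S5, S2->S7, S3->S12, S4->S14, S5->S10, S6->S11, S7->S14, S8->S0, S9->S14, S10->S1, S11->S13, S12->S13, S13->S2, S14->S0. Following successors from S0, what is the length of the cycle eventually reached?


Trace from S0 until a state repeats:
  S0 -> S6 -> S11 -> S13 -> S2 -> S7 -> S14 -> S0
S0 first seen at step 0, revisited at step 7.
Cycle length = 7 - 0 = 7

7


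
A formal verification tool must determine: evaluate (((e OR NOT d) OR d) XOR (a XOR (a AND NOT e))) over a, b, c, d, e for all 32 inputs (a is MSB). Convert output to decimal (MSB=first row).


Formula: (((e OR NOT d) OR d) XOR (a XOR (a AND NOT e))) over a, b, c, d, e (32 rows)
Evaluate each row (bits = a,b,c,d,e, MSB first):
  row 0 [00000]: (((0 OR NOT 0) OR 0) XOR (0 XOR (0 AND NOT 0))) -> 1
  row 1 [00001]: (((1 OR NOT 0) OR 0) XOR (0 XOR (0 AND NOT 1))) -> 1
  row 2 [00010]: (((0 OR NOT 1) OR 1) XOR (0 XOR (0 AND NOT 0))) -> 1
  row 3 [00011]: (((1 OR NOT 1) OR 1) XOR (0 XOR (0 AND NOT 1))) -> 1
  row 4 [00100]: (((0 OR NOT 0) OR 0) XOR (0 XOR (0 AND NOT 0))) -> 1
  row 5 [00101]: (((1 OR NOT 0) OR 0) XOR (0 XOR (0 AND NOT 1))) -> 1
  row 6 [00110]: (((0 OR NOT 1) OR 1) XOR (0 XOR (0 AND NOT 0))) -> 1
  row 7 [00111]: (((1 OR NOT 1) OR 1) XOR (0 XOR (0 AND NOT 1))) -> 1
  row 8 [01000]: (((0 OR NOT 0) OR 0) XOR (0 XOR (0 AND NOT 0))) -> 1
  row 9 [01001]: (((1 OR NOT 0) OR 0) XOR (0 XOR (0 AND NOT 1))) -> 1
  row 10 [01010]: (((0 OR NOT 1) OR 1) XOR (0 XOR (0 AND NOT 0))) -> 1
  row 11 [01011]: (((1 OR NOT 1) OR 1) XOR (0 XOR (0 AND NOT 1))) -> 1
  row 12 [01100]: (((0 OR NOT 0) OR 0) XOR (0 XOR (0 AND NOT 0))) -> 1
  row 13 [01101]: (((1 OR NOT 0) OR 0) XOR (0 XOR (0 AND NOT 1))) -> 1
  row 14 [01110]: (((0 OR NOT 1) OR 1) XOR (0 XOR (0 AND NOT 0))) -> 1
  row 15 [01111]: (((1 OR NOT 1) OR 1) XOR (0 XOR (0 AND NOT 1))) -> 1
  row 16 [10000]: (((0 OR NOT 0) OR 0) XOR (1 XOR (1 AND NOT 0))) -> 1
  row 17 [10001]: (((1 OR NOT 0) OR 0) XOR (1 XOR (1 AND NOT 1))) -> 0
  row 18 [10010]: (((0 OR NOT 1) OR 1) XOR (1 XOR (1 AND NOT 0))) -> 1
  row 19 [10011]: (((1 OR NOT 1) OR 1) XOR (1 XOR (1 AND NOT 1))) -> 0
  row 20 [10100]: (((0 OR NOT 0) OR 0) XOR (1 XOR (1 AND NOT 0))) -> 1
  row 21 [10101]: (((1 OR NOT 0) OR 0) XOR (1 XOR (1 AND NOT 1))) -> 0
  row 22 [10110]: (((0 OR NOT 1) OR 1) XOR (1 XOR (1 AND NOT 0))) -> 1
  row 23 [10111]: (((1 OR NOT 1) OR 1) XOR (1 XOR (1 AND NOT 1))) -> 0
  row 24 [11000]: (((0 OR NOT 0) OR 0) XOR (1 XOR (1 AND NOT 0))) -> 1
  row 25 [11001]: (((1 OR NOT 0) OR 0) XOR (1 XOR (1 AND NOT 1))) -> 0
  row 26 [11010]: (((0 OR NOT 1) OR 1) XOR (1 XOR (1 AND NOT 0))) -> 1
  row 27 [11011]: (((1 OR NOT 1) OR 1) XOR (1 XOR (1 AND NOT 1))) -> 0
  row 28 [11100]: (((0 OR NOT 0) OR 0) XOR (1 XOR (1 AND NOT 0))) -> 1
  row 29 [11101]: (((1 OR NOT 0) OR 0) XOR (1 XOR (1 AND NOT 1))) -> 0
  row 30 [11110]: (((0 OR NOT 1) OR 1) XOR (1 XOR (1 AND NOT 0))) -> 1
  row 31 [11111]: (((1 OR NOT 1) OR 1) XOR (1 XOR (1 AND NOT 1))) -> 0
Full result column, 4 rows per line (a,b,c fixed per line; d,e runs 00..11 left to right):
  rows 0-3 [a,b,c=000]: 1111  = hex F
  rows 4-7 [a,b,c=001]: 1111  = hex F
  rows 8-11 [a,b,c=010]: 1111  = hex F
  rows 12-15 [a,b,c=011]: 1111  = hex F
  rows 16-19 [a,b,c=100]: 1010  = hex A
  rows 20-23 [a,b,c=101]: 1010  = hex A
  rows 24-27 [a,b,c=110]: 1010  = hex A
  rows 28-31 [a,b,c=111]: 1010  = hex A
Output column (row 0 .. row 31) = 11111111111111111010101010101010
Output column grouped in 4s = 1111 1111 1111 1111 1010 1010 1010 1010 = 0xFFFFAAAA
Convert to decimal digit by digit (value = value*16 + digit):
  F -> 15
  15*16 + 15 (F) = 255
  255*16 + 15 (F) = 4095
  4095*16 + 15 (F) = 65535
  65535*16 + 10 (A) = 1048570
  1048570*16 + 10 (A) = 16777130
  16777130*16 + 10 (A) = 268434090
  268434090*16 + 10 (A) = 4294945450
Decimal = 4294945450

4294945450


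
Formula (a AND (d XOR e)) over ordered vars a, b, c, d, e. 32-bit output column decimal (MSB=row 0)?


Formula: (a AND (d XOR e)) over a, b, c, d, e (32 rows)
Evaluate each row (bits = a,b,c,d,e, MSB first):
  row 0 [00000]: (0 AND (0 XOR 0)) -> 0
  row 1 [00001]: (0 AND (0 XOR 1)) -> 0
  row 2 [00010]: (0 AND (1 XOR 0)) -> 0
  row 3 [00011]: (0 AND (1 XOR 1)) -> 0
  row 4 [00100]: (0 AND (0 XOR 0)) -> 0
  row 5 [00101]: (0 AND (0 XOR 1)) -> 0
  row 6 [00110]: (0 AND (1 XOR 0)) -> 0
  row 7 [00111]: (0 AND (1 XOR 1)) -> 0
  row 8 [01000]: (0 AND (0 XOR 0)) -> 0
  row 9 [01001]: (0 AND (0 XOR 1)) -> 0
  row 10 [01010]: (0 AND (1 XOR 0)) -> 0
  row 11 [01011]: (0 AND (1 XOR 1)) -> 0
  row 12 [01100]: (0 AND (0 XOR 0)) -> 0
  row 13 [01101]: (0 AND (0 XOR 1)) -> 0
  row 14 [01110]: (0 AND (1 XOR 0)) -> 0
  row 15 [01111]: (0 AND (1 XOR 1)) -> 0
  row 16 [10000]: (1 AND (0 XOR 0)) -> 0
  row 17 [10001]: (1 AND (0 XOR 1)) -> 1
  row 18 [10010]: (1 AND (1 XOR 0)) -> 1
  row 19 [10011]: (1 AND (1 XOR 1)) -> 0
  row 20 [10100]: (1 AND (0 XOR 0)) -> 0
  row 21 [10101]: (1 AND (0 XOR 1)) -> 1
  row 22 [10110]: (1 AND (1 XOR 0)) -> 1
  row 23 [10111]: (1 AND (1 XOR 1)) -> 0
  row 24 [11000]: (1 AND (0 XOR 0)) -> 0
  row 25 [11001]: (1 AND (0 XOR 1)) -> 1
  row 26 [11010]: (1 AND (1 XOR 0)) -> 1
  row 27 [11011]: (1 AND (1 XOR 1)) -> 0
  row 28 [11100]: (1 AND (0 XOR 0)) -> 0
  row 29 [11101]: (1 AND (0 XOR 1)) -> 1
  row 30 [11110]: (1 AND (1 XOR 0)) -> 1
  row 31 [11111]: (1 AND (1 XOR 1)) -> 0
Full result column, 4 rows per line (a,b,c fixed per line; d,e runs 00..11 left to right):
  rows 0-3 [a,b,c=000]: 0000  = hex 0
  rows 4-7 [a,b,c=001]: 0000  = hex 0
  rows 8-11 [a,b,c=010]: 0000  = hex 0
  rows 12-15 [a,b,c=011]: 0000  = hex 0
  rows 16-19 [a,b,c=100]: 0110  = hex 6
  rows 20-23 [a,b,c=101]: 0110  = hex 6
  rows 24-27 [a,b,c=110]: 0110  = hex 6
  rows 28-31 [a,b,c=111]: 0110  = hex 6
Output column (row 0 .. row 31) = 00000000000000000110011001100110
Output column grouped in 4s = 0000 0000 0000 0000 0110 0110 0110 0110 = 0x00006666
Convert to decimal digit by digit (value = value*16 + digit):
  0 -> 0
  0*16 + 0 = 0
  0*16 + 0 = 0
  0*16 + 0 = 0
  0*16 + 6 = 6
  6*16 + 6 = 102
  102*16 + 6 = 1638
  1638*16 + 6 = 26214
Decimal = 26214

26214


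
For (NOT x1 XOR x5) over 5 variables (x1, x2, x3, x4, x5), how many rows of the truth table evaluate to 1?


Formula: (NOT x1 XOR x5) over 5 vars (32 rows)
Evaluate each row (x1, x2, x3, x4, x5 as bits, MSB first):
  row 0 [00000]: (NOT 0 XOR 0) -> 1
  row 1 [00001]: (NOT 0 XOR 1) -> 0
  row 2 [00010]: (NOT 0 XOR 0) -> 1
  row 3 [00011]: (NOT 0 XOR 1) -> 0
  row 4 [00100]: (NOT 0 XOR 0) -> 1
  row 5 [00101]: (NOT 0 XOR 1) -> 0
  row 6 [00110]: (NOT 0 XOR 0) -> 1
  row 7 [00111]: (NOT 0 XOR 1) -> 0
  row 8 [01000]: (NOT 0 XOR 0) -> 1
  row 9 [01001]: (NOT 0 XOR 1) -> 0
  row 10 [01010]: (NOT 0 XOR 0) -> 1
  row 11 [01011]: (NOT 0 XOR 1) -> 0
  row 12 [01100]: (NOT 0 XOR 0) -> 1
  row 13 [01101]: (NOT 0 XOR 1) -> 0
  row 14 [01110]: (NOT 0 XOR 0) -> 1
  row 15 [01111]: (NOT 0 XOR 1) -> 0
  row 16 [10000]: (NOT 1 XOR 0) -> 0
  row 17 [10001]: (NOT 1 XOR 1) -> 1
  row 18 [10010]: (NOT 1 XOR 0) -> 0
  row 19 [10011]: (NOT 1 XOR 1) -> 1
  row 20 [10100]: (NOT 1 XOR 0) -> 0
  row 21 [10101]: (NOT 1 XOR 1) -> 1
  row 22 [10110]: (NOT 1 XOR 0) -> 0
  row 23 [10111]: (NOT 1 XOR 1) -> 1
  row 24 [11000]: (NOT 1 XOR 0) -> 0
  row 25 [11001]: (NOT 1 XOR 1) -> 1
  row 26 [11010]: (NOT 1 XOR 0) -> 0
  row 27 [11011]: (NOT 1 XOR 1) -> 1
  row 28 [11100]: (NOT 1 XOR 0) -> 0
  row 29 [11101]: (NOT 1 XOR 1) -> 1
  row 30 [11110]: (NOT 1 XOR 0) -> 0
  row 31 [11111]: (NOT 1 XOR 1) -> 1
Full result column, 8 rows per line (x1,x2 fixed per line; x3,x4,x5 runs 000..111 left to right):
  rows 0-7 [x1,x2=00]: 10101010  (ones: 4)
  rows 8-15 [x1,x2=01]: 10101010  (ones: 4)
  rows 16-23 [x1,x2=10]: 01010101  (ones: 4)
  rows 24-31 [x1,x2=11]: 01010101  (ones: 4)
Count of 1-rows = 4+4+4+4 = 16

16


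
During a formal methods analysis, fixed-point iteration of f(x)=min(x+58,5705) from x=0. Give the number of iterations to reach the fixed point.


Step 1: x=0, cap=5705, increment=58
Step 2: x grows by 58 each step until capped at 5705; fixed point is x=5705
Step 3: iterations = ceil(5705/58) = 99

99


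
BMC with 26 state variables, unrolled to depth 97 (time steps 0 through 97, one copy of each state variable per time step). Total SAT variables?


BMC unrolls to depth k, creating one copy of each state var for steps 0..k.
Step count = 97 + 1 = 98 (steps 0 through 97)
Vars per step = 26
Total = 26 * 98 = 2548

2548


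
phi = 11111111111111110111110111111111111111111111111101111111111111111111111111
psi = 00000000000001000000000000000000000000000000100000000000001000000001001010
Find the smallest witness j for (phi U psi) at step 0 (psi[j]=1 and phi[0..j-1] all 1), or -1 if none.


(phi U psi) at 0: need smallest j with psi[j]=1 and phi[i]=1 for all i in [0,j).
Scan from step 0:
  step 0: phi=1, psi=0 -> continue
  step 1: phi=1, psi=0 -> continue
  step 2: phi=1, psi=0 -> continue
  step 3: phi=1, psi=0 -> continue
  step 13: psi=1 and phi held for [0,13) -> witness found
Witness step = 13

13


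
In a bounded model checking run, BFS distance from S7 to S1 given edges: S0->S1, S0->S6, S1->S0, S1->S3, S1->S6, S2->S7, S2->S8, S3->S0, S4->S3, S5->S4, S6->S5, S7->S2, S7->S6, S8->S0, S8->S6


BFS layer-by-layer from S7:
  dist 0: {S7}
  dist 1: {S2, S6}
  dist 2: {S5, S8}
  dist 3: {S0, S4}
  dist 4: {S1, S3}
  -> S1 reached at distance 4
Shortest path length = 4

4


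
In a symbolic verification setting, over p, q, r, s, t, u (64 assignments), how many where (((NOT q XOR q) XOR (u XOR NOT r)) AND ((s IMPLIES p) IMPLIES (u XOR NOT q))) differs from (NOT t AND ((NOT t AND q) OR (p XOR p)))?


F1 = (((NOT q XOR q) XOR (u XOR NOT r)) AND ((s IMPLIES p) IMPLIES (u XOR NOT q)))
F2 = (NOT t AND ((NOT t AND q) OR (p XOR p)))
Evaluate both on each of 64 rows (bits = p,q,r,s,t,u):
  row 0 [000000]: F1=0 F2=0 -> 0
  row 1 [000001]: F1=0 F2=0 -> 0
  row 2 [000010]: F1=0 F2=0 -> 0
  row 3 [000011]: F1=0 F2=0 -> 0
  row 4 [000100]: F1=0 F2=0 -> 0
  (every remaining row is evaluated the same way; all 64 results are listed next)
Full result column, 8 rows per line (p,q,r fixed per line; s,t,u runs 000..111 left to right):
  rows 0-7 [p,q,r=000]: 00000101  (ones: 2)
  rows 8-15 [p,q,r=001]: 10101010  (ones: 4)
  rows 16-23 [p,q,r=010]: 10011001  (ones: 4)
  rows 24-31 [p,q,r=011]: 11000110  (ones: 4)
  rows 32-39 [p,q,r=100]: 00000000  (ones: 0)
  rows 40-47 [p,q,r=101]: 10101010  (ones: 4)
  rows 48-55 [p,q,r=110]: 10011001  (ones: 4)
  rows 56-63 [p,q,r=111]: 11001100  (ones: 4)
Disagreements = 2+4+4+4+0+4+4+4 = 26

26


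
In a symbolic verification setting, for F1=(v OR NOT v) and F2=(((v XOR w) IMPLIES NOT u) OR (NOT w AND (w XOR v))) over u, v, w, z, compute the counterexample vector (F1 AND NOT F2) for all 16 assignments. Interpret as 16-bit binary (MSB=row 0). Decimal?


F1 = (v OR NOT v)
F2 = (((v XOR w) IMPLIES NOT u) OR (NOT w AND (w XOR v)))
Counterexample to F1=>F2 is where F1=1 and F2=0.
Evaluate each row (bits = u,v,w,z, MSB first):
  row 0 [0000]: F1=1 F2=1 -> F1&~F2 -> 0
  row 1 [0001]: F1=1 F2=1 -> F1&~F2 -> 0
  row 2 [0010]: F1=1 F2=1 -> F1&~F2 -> 0
  row 3 [0011]: F1=1 F2=1 -> F1&~F2 -> 0
  row 4 [0100]: F1=1 F2=1 -> F1&~F2 -> 0
  row 5 [0101]: F1=1 F2=1 -> F1&~F2 -> 0
  row 6 [0110]: F1=1 F2=1 -> F1&~F2 -> 0
  row 7 [0111]: F1=1 F2=1 -> F1&~F2 -> 0
  row 8 [1000]: F1=1 F2=1 -> F1&~F2 -> 0
  row 9 [1001]: F1=1 F2=1 -> F1&~F2 -> 0
  row 10 [1010]: F1=1 F2=0 -> F1&~F2 -> 1
  row 11 [1011]: F1=1 F2=0 -> F1&~F2 -> 1
  row 12 [1100]: F1=1 F2=1 -> F1&~F2 -> 0
  row 13 [1101]: F1=1 F2=1 -> F1&~F2 -> 0
  row 14 [1110]: F1=1 F2=1 -> F1&~F2 -> 0
  row 15 [1111]: F1=1 F2=1 -> F1&~F2 -> 0
Full result column, 4 rows per line (u,v fixed per line; w,z runs 00..11 left to right):
  rows 0-3 [u,v=00]: 0000  = hex 0
  rows 4-7 [u,v=01]: 0000  = hex 0
  rows 8-11 [u,v=10]: 0011  = hex 3
  rows 12-15 [u,v=11]: 0000  = hex 0
Counterexample vector (row 0 .. row 15) = 0000000000110000
Output column grouped in 4s = 0000 0000 0011 0000 = 0x0030
Convert to decimal digit by digit (value = value*16 + digit):
  0 -> 0
  0*16 + 0 = 0
  0*16 + 3 = 3
  3*16 + 0 = 48
Decimal = 48

48


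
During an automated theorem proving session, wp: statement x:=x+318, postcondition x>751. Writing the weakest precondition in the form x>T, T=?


Formula: wp(x:=E, P) = P[E/x] (substitute E for x in postcondition)
Step 1: Postcondition: x>751
Step 2: Substitute x+318 for x: x+318>751
Step 3: Solve for x: x > 751-318 = 433

433


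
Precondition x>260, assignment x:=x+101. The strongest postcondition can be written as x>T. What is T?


Formula: sp(P, x:=E) = exists old_x. (x = E[old_x/x]) AND P[old_x/x] (old_x is the value of x before the assignment; eliminate old_x by solving x = E[old_x/x] for old_x)
Step 1: Precondition P: x>260, i.e. old_x > 260
Step 2: Assignment gives x = old_x + 101, so old_x = x - 101
Step 3: Substitute into P: x - 101 > 260
Step 4: Simplify: x > 260+101 = 361

361


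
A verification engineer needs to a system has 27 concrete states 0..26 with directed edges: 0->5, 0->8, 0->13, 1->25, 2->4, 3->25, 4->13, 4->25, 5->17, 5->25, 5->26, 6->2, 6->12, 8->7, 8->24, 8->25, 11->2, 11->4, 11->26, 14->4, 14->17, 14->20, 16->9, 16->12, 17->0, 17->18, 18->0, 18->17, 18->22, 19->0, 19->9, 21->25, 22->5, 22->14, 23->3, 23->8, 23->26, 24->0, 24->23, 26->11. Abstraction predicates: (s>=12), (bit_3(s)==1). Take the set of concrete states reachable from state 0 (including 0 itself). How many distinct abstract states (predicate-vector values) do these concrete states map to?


BFS from 0:
Concrete reachable: {0, 2, 3, 4, 5, 7, 8, 11, 13, 14, 17, 18, 20, 22, 23, 24, 25, 26}
Abstract via predicates (s>=12), (bit_3(s)==1):
  (0,0) <- {0, 2, 3, 4, 5, 7}
  (0,1) <- {8, 11}
  (1,0) <- {17, 18, 20, 22, 23}
  (1,1) <- {13, 14, 24, 25, 26}
Distinct abstract states = 4

4


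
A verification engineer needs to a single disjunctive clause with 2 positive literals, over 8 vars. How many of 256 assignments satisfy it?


Step 1: Total=2^8=256
Step 2: Unsat when all 2 false: 2^6=64
Step 3: Sat=256-64=192

192


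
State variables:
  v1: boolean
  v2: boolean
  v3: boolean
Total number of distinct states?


State space = product of domain sizes of all variables.
Domain sizes:
  v1 (boolean): 2
  v2 (boolean): 2
  v3 (boolean): 2
Product = 2 * 2 * 2 = 8

8


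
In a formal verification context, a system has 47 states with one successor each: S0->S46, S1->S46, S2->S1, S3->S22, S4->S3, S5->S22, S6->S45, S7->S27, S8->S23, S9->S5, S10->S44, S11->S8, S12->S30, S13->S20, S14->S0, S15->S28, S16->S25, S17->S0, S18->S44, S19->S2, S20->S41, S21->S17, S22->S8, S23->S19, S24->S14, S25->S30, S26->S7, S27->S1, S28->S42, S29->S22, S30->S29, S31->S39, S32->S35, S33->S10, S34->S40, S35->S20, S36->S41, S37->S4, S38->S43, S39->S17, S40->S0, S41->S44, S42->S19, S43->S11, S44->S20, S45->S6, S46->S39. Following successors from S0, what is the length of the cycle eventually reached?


Trace from S0 until a state repeats:
  S0 -> S46 -> S39 -> S17 -> S0
S0 first seen at step 0, revisited at step 4.
Cycle length = 4 - 0 = 4

4


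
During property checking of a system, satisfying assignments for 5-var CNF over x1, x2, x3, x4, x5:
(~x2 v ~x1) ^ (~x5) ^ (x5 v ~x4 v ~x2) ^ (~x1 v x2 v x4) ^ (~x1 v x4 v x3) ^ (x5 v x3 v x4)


CNF with 6 clauses over 5 vars (32 assignments).
An assignment satisfies CNF iff every clause has >=1 true literal.
Check each row (bits = x1,x2,x3,x4,x5; clause T/F shown):
  row 0 [00000]: clauses=TTTTTF -> 0
  row 1 [00001]: clauses=TFTTTT -> 0
  row 2 [00010]: clauses=TTTTTT -> 1
  row 3 [00011]: clauses=TFTTTT -> 0
  row 4 [00100]: clauses=TTTTTT -> 1
  row 5 [00101]: clauses=TFTTTT -> 0
  row 6 [00110]: clauses=TTTTTT -> 1
  row 7 [00111]: clauses=TFTTTT -> 0
  row 8 [01000]: clauses=TTTTTF -> 0
  row 9 [01001]: clauses=TFTTTT -> 0
  row 10 [01010]: clauses=TTFTTT -> 0
  row 11 [01011]: clauses=TFTTTT -> 0
  row 12 [01100]: clauses=TTTTTT -> 1
  row 13 [01101]: clauses=TFTTTT -> 0
  row 14 [01110]: clauses=TTFTTT -> 0
  row 15 [01111]: clauses=TFTTTT -> 0
  row 16 [10000]: clauses=TTTFFF -> 0
  row 17 [10001]: clauses=TFTFFT -> 0
  row 18 [10010]: clauses=TTTTTT -> 1
  row 19 [10011]: clauses=TFTTTT -> 0
  row 20 [10100]: clauses=TTTFTT -> 0
  row 21 [10101]: clauses=TFTFTT -> 0
  row 22 [10110]: clauses=TTTTTT -> 1
  row 23 [10111]: clauses=TFTTTT -> 0
  row 24 [11000]: clauses=FTTTFF -> 0
  row 25 [11001]: clauses=FFTTFT -> 0
  row 26 [11010]: clauses=FTFTTT -> 0
  row 27 [11011]: clauses=FFTTTT -> 0
  row 28 [11100]: clauses=FTTTTT -> 0
  row 29 [11101]: clauses=FFTTTT -> 0
  row 30 [11110]: clauses=FTFTTT -> 0
  row 31 [11111]: clauses=FFTTTT -> 0
Full result column, 8 rows per line (x1,x2 fixed per line; x3,x4,x5 runs 000..111 left to right):
  rows 0-7 [x1,x2=00]: 00101010  (ones: 3)
  rows 8-15 [x1,x2=01]: 00001000  (ones: 1)
  rows 16-23 [x1,x2=10]: 00100010  (ones: 2)
  rows 24-31 [x1,x2=11]: 00000000  (ones: 0)
Satisfying assignments = 3+1+2+0 = 6

6


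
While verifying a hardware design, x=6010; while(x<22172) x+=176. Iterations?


Step 1: x goes from 6010 toward 22172 by 176; the body runs while x<22172, so iterations = ceil((bound-start)/step)
Step 2: Distance=16162
Step 3: ceil(16162/176)=92

92


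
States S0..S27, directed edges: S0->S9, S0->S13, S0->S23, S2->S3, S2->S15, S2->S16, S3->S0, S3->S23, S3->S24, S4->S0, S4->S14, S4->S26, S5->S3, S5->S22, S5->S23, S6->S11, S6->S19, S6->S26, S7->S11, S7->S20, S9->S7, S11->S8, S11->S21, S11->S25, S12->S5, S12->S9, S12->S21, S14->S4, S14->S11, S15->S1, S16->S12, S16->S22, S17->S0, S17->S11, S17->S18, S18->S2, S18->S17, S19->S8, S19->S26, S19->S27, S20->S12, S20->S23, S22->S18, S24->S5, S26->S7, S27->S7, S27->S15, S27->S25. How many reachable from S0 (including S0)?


BFS from S0:
  layer 0: {S0}
  layer 1: {S9, S13, S23}
  layer 2: {S7}
  layer 3: {S11, S20}
  layer 4: {S8, S12, S21, S25}
  layer 5: {S5}
  layer 6: {S3, S22}
  layer 7: {S18, S24}
  layer 8: {S2, S17}
  layer 9: {S15, S16}
  layer 10: {S1}
Reachable set: {S0, S1, S2, S3, S5, S7, S8, S9, S11, S12, S13, S15, S16, S17, S18, S20, S21, S22, S23, S24, S25}
Count = 21

21


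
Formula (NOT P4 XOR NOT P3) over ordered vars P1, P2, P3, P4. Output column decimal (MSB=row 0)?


Formula: (NOT P4 XOR NOT P3) over P1, P2, P3, P4 (16 rows)
Evaluate each row (bits = P1,P2,P3,P4, MSB first):
  row 0 [0000]: (NOT 0 XOR NOT 0) -> 0
  row 1 [0001]: (NOT 1 XOR NOT 0) -> 1
  row 2 [0010]: (NOT 0 XOR NOT 1) -> 1
  row 3 [0011]: (NOT 1 XOR NOT 1) -> 0
  row 4 [0100]: (NOT 0 XOR NOT 0) -> 0
  row 5 [0101]: (NOT 1 XOR NOT 0) -> 1
  row 6 [0110]: (NOT 0 XOR NOT 1) -> 1
  row 7 [0111]: (NOT 1 XOR NOT 1) -> 0
  row 8 [1000]: (NOT 0 XOR NOT 0) -> 0
  row 9 [1001]: (NOT 1 XOR NOT 0) -> 1
  row 10 [1010]: (NOT 0 XOR NOT 1) -> 1
  row 11 [1011]: (NOT 1 XOR NOT 1) -> 0
  row 12 [1100]: (NOT 0 XOR NOT 0) -> 0
  row 13 [1101]: (NOT 1 XOR NOT 0) -> 1
  row 14 [1110]: (NOT 0 XOR NOT 1) -> 1
  row 15 [1111]: (NOT 1 XOR NOT 1) -> 0
Full result column, 4 rows per line (P1,P2 fixed per line; P3,P4 runs 00..11 left to right):
  rows 0-3 [P1,P2=00]: 0110  = hex 6
  rows 4-7 [P1,P2=01]: 0110  = hex 6
  rows 8-11 [P1,P2=10]: 0110  = hex 6
  rows 12-15 [P1,P2=11]: 0110  = hex 6
Output column (row 0 .. row 15) = 0110011001100110
Output column grouped in 4s = 0110 0110 0110 0110 = 0x6666
Convert to decimal digit by digit (value = value*16 + digit):
  6 -> 6
  6*16 + 6 = 102
  102*16 + 6 = 1638
  1638*16 + 6 = 26214
Decimal = 26214

26214
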